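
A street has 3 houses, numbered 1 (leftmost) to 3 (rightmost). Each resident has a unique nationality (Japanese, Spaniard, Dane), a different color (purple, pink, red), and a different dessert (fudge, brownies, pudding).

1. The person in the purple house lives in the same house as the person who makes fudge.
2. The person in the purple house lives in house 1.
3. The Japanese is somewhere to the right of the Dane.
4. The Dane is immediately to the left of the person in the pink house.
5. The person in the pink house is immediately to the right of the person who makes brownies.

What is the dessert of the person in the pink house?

From clue 2, the person in the purple house must be in house 1.
Clue 1 places the person who makes fudge in house 1.
So house 2 gets brownies for dessert.
House 3 dessert: only pudding fits.
From clue 5, the person in the pink house must be in house 3.
House 2 color: only red fits.
The Dane is in house 2 (clue 4).
The only nationality still possible for house 1 is Spaniard.
The only nationality still possible for house 3 is Japanese.
So: house 1 = Spaniard/purple/fudge, house 2 = Dane/red/brownies, house 3 = Japanese/pink/pudding.

pudding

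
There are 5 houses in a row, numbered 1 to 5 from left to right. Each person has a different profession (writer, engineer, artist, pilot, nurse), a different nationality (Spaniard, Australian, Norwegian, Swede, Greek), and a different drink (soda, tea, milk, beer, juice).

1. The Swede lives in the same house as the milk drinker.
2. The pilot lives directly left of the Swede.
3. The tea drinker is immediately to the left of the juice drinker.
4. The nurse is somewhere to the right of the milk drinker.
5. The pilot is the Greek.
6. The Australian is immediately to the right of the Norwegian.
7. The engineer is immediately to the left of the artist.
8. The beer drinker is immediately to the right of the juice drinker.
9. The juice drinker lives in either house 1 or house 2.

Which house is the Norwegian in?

From clue 9, the juice drinker must be in house 2.
By clue 3, the tea drinker is in house 1.
The beer drinker is in house 3 (clue 8).
That leaves soda as the drink for house 5.
Clue 1 places the Swede in house 4.
By clue 2, the pilot is in house 3.
From clue 4, the nurse must be in house 5.
By clue 5, the Greek is in house 3.
House 4's drink must be milk (nothing else left).
Clue 6 places the Australian in house 2.
Clue 6: the Norwegian is in house 1.
Clue 7: the engineer is in house 1.
By clue 7, the artist is in house 2.
That leaves writer as the profession for house 4.
House 5 nationality: only Spaniard fits.
So: house 1 = engineer/Norwegian/tea, house 2 = artist/Australian/juice, house 3 = pilot/Greek/beer, house 4 = writer/Swede/milk, house 5 = nurse/Spaniard/soda.

1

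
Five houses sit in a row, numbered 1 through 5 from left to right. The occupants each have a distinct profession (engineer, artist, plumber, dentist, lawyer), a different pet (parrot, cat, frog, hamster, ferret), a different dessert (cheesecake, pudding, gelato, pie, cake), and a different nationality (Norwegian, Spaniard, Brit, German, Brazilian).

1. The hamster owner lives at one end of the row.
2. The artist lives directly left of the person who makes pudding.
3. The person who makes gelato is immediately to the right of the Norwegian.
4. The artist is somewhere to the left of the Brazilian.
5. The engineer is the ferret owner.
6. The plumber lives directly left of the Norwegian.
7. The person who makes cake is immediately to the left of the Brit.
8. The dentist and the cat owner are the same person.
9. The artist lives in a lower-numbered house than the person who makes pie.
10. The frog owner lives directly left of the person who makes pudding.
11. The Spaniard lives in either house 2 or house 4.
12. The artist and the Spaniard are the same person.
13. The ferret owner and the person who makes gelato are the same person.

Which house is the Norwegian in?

4

House 1's nationality must be German (nothing else left).
The artist is narrowed to house 2 or 4; consider each.
Placing it in house 4 leads to a contradiction, so it's in house 2.
By clue 2, the person who makes pudding is in house 3.
By clue 10, the frog owner is in house 2.
From clue 12, the Spaniard must be in house 2.
The plumber is in house 3 (clue 6).
By clue 6, the Norwegian is in house 4.
The only dessert still possible for house 1 is cheesecake.
The only dessert still possible for house 2 is cake.
Clue 3: the person who makes gelato is in house 5.
By clue 7, the Brit is in house 3.
Clue 13: the ferret owner is in house 5.
House 3 pet: only parrot fits.
The only pet still possible for house 4 is cat.
The only dessert still possible for house 4 is pie.
House 5 nationality: only Brazilian fits.
By clue 5, the engineer is in house 5.
Clue 8: the dentist is in house 4.
House 1 profession: only lawyer fits.
That leaves hamster as the pet for house 1.
So: house 1 = lawyer/hamster/cheesecake/German, house 2 = artist/frog/cake/Spaniard, house 3 = plumber/parrot/pudding/Brit, house 4 = dentist/cat/pie/Norwegian, house 5 = engineer/ferret/gelato/Brazilian.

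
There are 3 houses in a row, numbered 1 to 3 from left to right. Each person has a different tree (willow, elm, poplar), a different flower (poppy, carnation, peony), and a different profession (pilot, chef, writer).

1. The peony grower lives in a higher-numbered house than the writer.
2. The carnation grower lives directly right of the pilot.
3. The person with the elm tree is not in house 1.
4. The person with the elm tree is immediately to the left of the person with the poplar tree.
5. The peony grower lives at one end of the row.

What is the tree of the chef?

Clue 4: the person with the elm tree is in house 2.
Clue 4: the person with the poplar tree is in house 3.
The peony grower is in house 3 (clue 5).
House 1's tree must be willow (nothing else left).
House 1 flower: only poppy fits.
House 2 flower: only carnation fits.
House 3's profession must be chef (nothing else left).
Clue 2 places the pilot in house 1.
House 2's profession must be writer (nothing else left).
So: house 1 = willow/poppy/pilot, house 2 = elm/carnation/writer, house 3 = poplar/peony/chef.

poplar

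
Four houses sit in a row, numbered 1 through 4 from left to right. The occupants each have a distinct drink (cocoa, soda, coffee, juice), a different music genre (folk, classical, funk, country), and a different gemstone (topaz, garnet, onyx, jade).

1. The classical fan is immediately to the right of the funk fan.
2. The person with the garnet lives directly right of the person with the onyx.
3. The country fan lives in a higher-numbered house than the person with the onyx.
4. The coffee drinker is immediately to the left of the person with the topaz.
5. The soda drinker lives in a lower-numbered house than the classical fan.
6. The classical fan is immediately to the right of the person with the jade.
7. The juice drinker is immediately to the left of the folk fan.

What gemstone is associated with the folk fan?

House 4 drink: only cocoa fits.
That leaves funk as the music genre for house 1.
From clue 1, the classical fan must be in house 2.
From clue 5, the soda drinker must be in house 1.
From clue 6, the person with the jade must be in house 1.
That leaves onyx as the gemstone for house 2.
Clue 2 places the person with the garnet in house 3.
House 4's gemstone must be topaz (nothing else left).
Clue 4 places the coffee drinker in house 3.
House 2 drink: only juice fits.
Clue 7: the folk fan is in house 3.
House 4's music genre must be country (nothing else left).
So: house 1 = soda/funk/jade, house 2 = juice/classical/onyx, house 3 = coffee/folk/garnet, house 4 = cocoa/country/topaz.

garnet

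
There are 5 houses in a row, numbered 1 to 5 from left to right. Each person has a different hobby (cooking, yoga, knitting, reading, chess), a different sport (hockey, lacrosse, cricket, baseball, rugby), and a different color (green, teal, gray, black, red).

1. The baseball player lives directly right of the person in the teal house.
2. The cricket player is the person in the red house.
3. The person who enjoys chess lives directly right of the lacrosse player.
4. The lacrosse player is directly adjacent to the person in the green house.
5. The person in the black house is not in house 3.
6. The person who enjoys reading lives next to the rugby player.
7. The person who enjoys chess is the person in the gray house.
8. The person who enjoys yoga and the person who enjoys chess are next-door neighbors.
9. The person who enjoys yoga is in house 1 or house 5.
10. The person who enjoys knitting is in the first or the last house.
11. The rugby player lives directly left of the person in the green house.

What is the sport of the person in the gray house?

The only hobby still possible for house 3 is cooking.
The person who enjoys chess is narrowed to house 2 or 4; consider each.
Placing it in house 2 leads to a contradiction, so it's in house 4.
By clue 3, the lacrosse player is in house 3.
The person in the gray house is in house 4 (clue 7).
By clue 8, the person who enjoys yoga is in house 5.
The only hobby still possible for house 1 is knitting.
That leaves reading as the hobby for house 2.
That leaves rugby as the sport for house 1.
So house 2 gets green for color.
So house 3 gets teal for color.
So house 5 gets red for color.
By clue 1, the baseball player is in house 4.
From clue 2, the cricket player must be in house 5.
The only sport still possible for house 2 is hockey.
House 1's color must be black (nothing else left).
So: house 1 = knitting/rugby/black, house 2 = reading/hockey/green, house 3 = cooking/lacrosse/teal, house 4 = chess/baseball/gray, house 5 = yoga/cricket/red.

baseball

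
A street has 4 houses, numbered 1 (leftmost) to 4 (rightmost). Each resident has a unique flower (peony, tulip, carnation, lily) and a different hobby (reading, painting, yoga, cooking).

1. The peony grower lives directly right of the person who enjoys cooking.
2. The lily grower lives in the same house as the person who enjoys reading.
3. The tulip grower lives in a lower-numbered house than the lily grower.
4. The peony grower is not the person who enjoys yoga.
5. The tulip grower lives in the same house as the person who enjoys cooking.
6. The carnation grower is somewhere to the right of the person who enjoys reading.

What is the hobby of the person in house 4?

yoga

So house 1 gets tulip for flower.
From clue 5, the person who enjoys cooking must be in house 1.
By clue 1, the peony grower is in house 2.
That leaves lily as the flower for house 3.
House 4 flower: only carnation fits.
From clue 2, the person who enjoys reading must be in house 3.
That leaves painting as the hobby for house 2.
House 4's hobby must be yoga (nothing else left).
So: house 1 = tulip/cooking, house 2 = peony/painting, house 3 = lily/reading, house 4 = carnation/yoga.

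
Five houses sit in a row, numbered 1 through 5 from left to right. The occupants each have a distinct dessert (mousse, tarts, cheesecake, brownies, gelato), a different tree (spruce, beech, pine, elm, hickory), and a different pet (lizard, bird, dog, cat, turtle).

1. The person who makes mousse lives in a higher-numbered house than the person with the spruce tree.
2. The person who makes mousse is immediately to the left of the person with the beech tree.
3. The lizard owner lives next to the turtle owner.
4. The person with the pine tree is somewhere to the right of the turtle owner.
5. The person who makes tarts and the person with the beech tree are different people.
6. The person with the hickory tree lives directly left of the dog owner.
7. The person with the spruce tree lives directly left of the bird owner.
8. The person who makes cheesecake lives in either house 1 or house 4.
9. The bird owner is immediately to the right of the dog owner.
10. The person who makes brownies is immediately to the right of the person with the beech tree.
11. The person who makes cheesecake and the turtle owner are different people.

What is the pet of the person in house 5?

lizard

By clue 1, the person who makes mousse is in house 3.
From clue 1, the person with the spruce tree must be in house 2.
By clue 2, the person with the beech tree is in house 4.
Clue 7 places the bird owner in house 3.
Clue 9 places the dog owner in house 2.
By clue 10, the person who makes brownies is in house 5.
So house 1 gets hickory for tree.
Clue 3 places the lizard owner in house 5.
From clue 3, the turtle owner must be in house 4.
Clue 4: the person with the pine tree is in house 5.
Clue 11: the person who makes cheesecake is in house 1.
House 4 dessert: only gelato fits.
House 3's tree must be elm (nothing else left).
The only pet still possible for house 1 is cat.
The only dessert still possible for house 2 is tarts.
So: house 1 = cheesecake/hickory/cat, house 2 = tarts/spruce/dog, house 3 = mousse/elm/bird, house 4 = gelato/beech/turtle, house 5 = brownies/pine/lizard.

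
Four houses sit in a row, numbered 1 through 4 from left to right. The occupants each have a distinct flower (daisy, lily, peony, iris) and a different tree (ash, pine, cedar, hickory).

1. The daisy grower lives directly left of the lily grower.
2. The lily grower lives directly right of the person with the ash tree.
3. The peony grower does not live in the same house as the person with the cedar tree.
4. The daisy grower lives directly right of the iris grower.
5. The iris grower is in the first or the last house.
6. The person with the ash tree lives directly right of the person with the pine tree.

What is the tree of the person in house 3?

Clue 5: the iris grower is in house 1.
The daisy grower is in house 2 (clue 4).
Clue 1 places the lily grower in house 3.
Clue 2: the person with the ash tree is in house 2.
From clue 6, the person with the pine tree must be in house 1.
So house 4 gets peony for flower.
Clue 3 places the person with the cedar tree in house 3.
House 4's tree must be hickory (nothing else left).
So: house 1 = iris/pine, house 2 = daisy/ash, house 3 = lily/cedar, house 4 = peony/hickory.

cedar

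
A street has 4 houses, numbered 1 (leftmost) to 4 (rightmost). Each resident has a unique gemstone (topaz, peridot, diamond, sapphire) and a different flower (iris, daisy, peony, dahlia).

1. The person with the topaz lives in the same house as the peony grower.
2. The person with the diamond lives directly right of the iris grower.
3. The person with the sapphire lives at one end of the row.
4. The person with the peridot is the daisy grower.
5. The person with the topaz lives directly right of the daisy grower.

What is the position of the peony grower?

4

The person with the sapphire is narrowed to house 1 or 4; consider each.
Placing it in house 4 leads to a contradiction, so it's in house 1.
The person with the peridot is narrowed to house 2 or 3; consider each.
Placing it in house 2 leads to a contradiction, so it's in house 3.
Clue 4: the daisy grower is in house 3.
Clue 5 places the person with the topaz in house 4.
House 2's gemstone must be diamond (nothing else left).
House 4's flower must be peony (nothing else left).
Clue 2 places the iris grower in house 1.
That leaves dahlia as the flower for house 2.
So: house 1 = sapphire/iris, house 2 = diamond/dahlia, house 3 = peridot/daisy, house 4 = topaz/peony.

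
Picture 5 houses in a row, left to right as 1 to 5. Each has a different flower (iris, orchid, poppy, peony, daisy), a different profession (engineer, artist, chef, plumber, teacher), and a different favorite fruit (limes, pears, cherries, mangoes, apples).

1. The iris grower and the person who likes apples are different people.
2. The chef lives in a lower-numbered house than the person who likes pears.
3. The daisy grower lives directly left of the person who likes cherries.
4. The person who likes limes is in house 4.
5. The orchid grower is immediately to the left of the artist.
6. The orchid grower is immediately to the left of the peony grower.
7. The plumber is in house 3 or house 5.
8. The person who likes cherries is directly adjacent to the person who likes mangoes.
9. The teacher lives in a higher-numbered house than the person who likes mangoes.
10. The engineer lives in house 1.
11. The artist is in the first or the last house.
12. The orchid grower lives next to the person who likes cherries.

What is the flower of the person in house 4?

Clue 4 places the person who likes limes in house 4.
Clue 10: the engineer is in house 1.
Clue 11 places the artist in house 5.
House 3's profession must be plumber (nothing else left).
Clue 5: the orchid grower is in house 4.
The peony grower is in house 5 (clue 6).
The person who likes cherries is in house 3 (clue 12).
From clue 3, the daisy grower must be in house 2.
By clue 8, the person who likes mangoes is in house 2.
Clue 9: the teacher is in house 4.
The only profession still possible for house 2 is chef.
House 1 favorite fruit: only apples fits.
House 5's favorite fruit must be pears (nothing else left).
By clue 1, the iris grower is in house 3.
House 1 flower: only poppy fits.
So: house 1 = poppy/engineer/apples, house 2 = daisy/chef/mangoes, house 3 = iris/plumber/cherries, house 4 = orchid/teacher/limes, house 5 = peony/artist/pears.

orchid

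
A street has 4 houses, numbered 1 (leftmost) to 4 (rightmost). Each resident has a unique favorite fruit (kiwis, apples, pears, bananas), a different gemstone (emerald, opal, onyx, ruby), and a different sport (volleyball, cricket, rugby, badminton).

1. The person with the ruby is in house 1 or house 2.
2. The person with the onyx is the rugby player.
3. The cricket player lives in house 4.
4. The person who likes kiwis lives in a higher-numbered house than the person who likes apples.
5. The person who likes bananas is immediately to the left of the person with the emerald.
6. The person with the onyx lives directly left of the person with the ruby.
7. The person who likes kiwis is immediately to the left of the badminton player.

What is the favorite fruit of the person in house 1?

Clue 3 places the cricket player in house 4.
The person with the onyx is in house 1 (clue 6).
Clue 6 places the person with the ruby in house 2.
House 4's favorite fruit must be pears (nothing else left).
So house 3 gets badminton for sport.
Clue 2: the rugby player is in house 1.
Clue 7: the person who likes kiwis is in house 2.
House 1 favorite fruit: only apples fits.
That leaves bananas as the favorite fruit for house 3.
House 2 sport: only volleyball fits.
Clue 5 places the person with the emerald in house 4.
The only gemstone still possible for house 3 is opal.
So: house 1 = apples/onyx/rugby, house 2 = kiwis/ruby/volleyball, house 3 = bananas/opal/badminton, house 4 = pears/emerald/cricket.

apples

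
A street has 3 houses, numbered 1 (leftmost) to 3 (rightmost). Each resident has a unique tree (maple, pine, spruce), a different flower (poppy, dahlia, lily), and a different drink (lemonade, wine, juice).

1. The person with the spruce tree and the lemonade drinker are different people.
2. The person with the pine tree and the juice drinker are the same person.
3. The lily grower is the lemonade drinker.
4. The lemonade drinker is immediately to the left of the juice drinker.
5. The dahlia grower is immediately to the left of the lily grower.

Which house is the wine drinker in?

1

The lily grower is in house 2 (clue 3).
The lemonade drinker is in house 2 (clue 3).
From clue 4, the juice drinker must be in house 3.
By clue 5, the dahlia grower is in house 1.
That leaves poppy as the flower for house 3.
The only drink still possible for house 1 is wine.
Clue 2: the person with the pine tree is in house 3.
House 1's tree must be spruce (nothing else left).
So house 2 gets maple for tree.
So: house 1 = spruce/dahlia/wine, house 2 = maple/lily/lemonade, house 3 = pine/poppy/juice.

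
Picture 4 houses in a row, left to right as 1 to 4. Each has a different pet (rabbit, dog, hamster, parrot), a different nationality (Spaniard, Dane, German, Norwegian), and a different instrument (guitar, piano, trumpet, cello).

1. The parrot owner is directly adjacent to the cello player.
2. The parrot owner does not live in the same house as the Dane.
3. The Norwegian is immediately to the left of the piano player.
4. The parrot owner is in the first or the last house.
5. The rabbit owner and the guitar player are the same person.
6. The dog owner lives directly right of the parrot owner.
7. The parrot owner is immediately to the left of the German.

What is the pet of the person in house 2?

dog

Clue 6 places the dog owner in house 2.
The parrot owner is in house 1 (clue 6).
By clue 7, the German is in house 2.
By clue 1, the cello player is in house 2.
So house 1 gets trumpet for instrument.
The only instrument still possible for house 3 is guitar.
So house 4 gets piano for instrument.
From clue 3, the Norwegian must be in house 3.
From clue 5, the rabbit owner must be in house 3.
House 4's pet must be hamster (nothing else left).
House 1 nationality: only Spaniard fits.
That leaves Dane as the nationality for house 4.
So: house 1 = parrot/Spaniard/trumpet, house 2 = dog/German/cello, house 3 = rabbit/Norwegian/guitar, house 4 = hamster/Dane/piano.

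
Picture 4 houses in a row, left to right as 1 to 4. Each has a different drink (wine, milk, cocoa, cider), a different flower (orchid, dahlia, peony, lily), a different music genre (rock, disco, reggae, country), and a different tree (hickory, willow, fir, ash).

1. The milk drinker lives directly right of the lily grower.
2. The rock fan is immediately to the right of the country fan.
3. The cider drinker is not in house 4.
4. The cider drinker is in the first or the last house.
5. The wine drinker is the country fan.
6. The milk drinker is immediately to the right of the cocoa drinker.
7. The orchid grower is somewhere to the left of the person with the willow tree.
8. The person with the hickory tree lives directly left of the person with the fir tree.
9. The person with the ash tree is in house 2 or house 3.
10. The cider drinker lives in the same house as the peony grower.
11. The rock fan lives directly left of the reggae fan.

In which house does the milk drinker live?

4

Clue 4: the cider drinker is in house 1.
The peony grower is in house 1 (clue 10).
So house 4 gets milk for drink.
The only flower still possible for house 4 is dahlia.
House 1 tree: only hickory fits.
The lily grower is in house 3 (clue 1).
Clue 5: the wine drinker is in house 2.
Clue 5 places the country fan in house 2.
Clue 6 places the cocoa drinker in house 3.
Clue 8 places the person with the fir tree in house 2.
House 2's flower must be orchid (nothing else left).
House 1's music genre must be disco (nothing else left).
The only music genre still possible for house 4 is reggae.
The only tree still possible for house 3 is ash.
House 4's tree must be willow (nothing else left).
House 3's music genre must be rock (nothing else left).
So: house 1 = cider/peony/disco/hickory, house 2 = wine/orchid/country/fir, house 3 = cocoa/lily/rock/ash, house 4 = milk/dahlia/reggae/willow.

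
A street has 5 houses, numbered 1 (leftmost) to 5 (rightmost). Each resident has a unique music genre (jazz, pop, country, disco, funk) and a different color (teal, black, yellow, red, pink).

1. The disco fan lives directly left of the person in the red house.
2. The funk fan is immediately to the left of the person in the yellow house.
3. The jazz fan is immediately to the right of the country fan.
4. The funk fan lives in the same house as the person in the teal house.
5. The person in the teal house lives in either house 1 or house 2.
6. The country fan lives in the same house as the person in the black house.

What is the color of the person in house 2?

The funk fan is narrowed to house 1 or 2; consider each.
Placing it in house 2 leads to a contradiction, so it's in house 1.
Clue 2: the person in the yellow house is in house 2.
Clue 4: the person in the teal house is in house 1.
The country fan is narrowed to house 3 or 4; consider each.
Placing it in house 3 leads to a contradiction, so it's in house 4.
By clue 3, the jazz fan is in house 5.
By clue 6, the person in the black house is in house 4.
By clue 1, the disco fan is in house 2.
From clue 1, the person in the red house must be in house 3.
The only music genre still possible for house 3 is pop.
That leaves pink as the color for house 5.
So: house 1 = funk/teal, house 2 = disco/yellow, house 3 = pop/red, house 4 = country/black, house 5 = jazz/pink.

yellow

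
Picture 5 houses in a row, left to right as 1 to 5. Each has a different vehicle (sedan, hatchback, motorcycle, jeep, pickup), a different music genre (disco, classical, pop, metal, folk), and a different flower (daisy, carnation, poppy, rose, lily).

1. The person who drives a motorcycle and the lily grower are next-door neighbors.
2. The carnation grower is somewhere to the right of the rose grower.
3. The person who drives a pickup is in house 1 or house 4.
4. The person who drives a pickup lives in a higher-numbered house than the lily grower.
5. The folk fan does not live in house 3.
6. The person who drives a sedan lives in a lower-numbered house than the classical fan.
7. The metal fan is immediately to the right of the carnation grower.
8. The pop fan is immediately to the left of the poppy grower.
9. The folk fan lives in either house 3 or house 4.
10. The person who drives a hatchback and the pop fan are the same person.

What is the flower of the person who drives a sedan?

rose

Clue 4 places the person who drives a pickup in house 4.
The folk fan is in house 4 (clue 9).
That leaves jeep as the vehicle for house 5.
That leaves daisy as the flower for house 5.
The metal fan is narrowed to house 3 or 5; consider each.
Placing it in house 3 leads to a contradiction, so it's in house 5.
Clue 7 places the carnation grower in house 4.
House 3's vehicle must be motorcycle (nothing else left).
The lily grower is in house 2 (clue 1).
That leaves rose as the flower for house 1.
House 3's flower must be poppy (nothing else left).
The pop fan is in house 2 (clue 8).
Clue 10 places the person who drives a hatchback in house 2.
House 1 vehicle: only sedan fits.
House 1's music genre must be disco (nothing else left).
The only music genre still possible for house 3 is classical.
So: house 1 = sedan/disco/rose, house 2 = hatchback/pop/lily, house 3 = motorcycle/classical/poppy, house 4 = pickup/folk/carnation, house 5 = jeep/metal/daisy.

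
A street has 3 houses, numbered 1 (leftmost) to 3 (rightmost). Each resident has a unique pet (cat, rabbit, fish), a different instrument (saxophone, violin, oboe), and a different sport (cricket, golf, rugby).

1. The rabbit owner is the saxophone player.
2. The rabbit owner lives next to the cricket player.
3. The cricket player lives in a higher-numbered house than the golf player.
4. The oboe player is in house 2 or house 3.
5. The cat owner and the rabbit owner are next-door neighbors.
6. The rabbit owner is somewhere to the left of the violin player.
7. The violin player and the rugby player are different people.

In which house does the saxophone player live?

1

The only instrument still possible for house 1 is saxophone.
From clue 1, the rabbit owner must be in house 1.
The cricket player is in house 2 (clue 2).
Clue 3 places the golf player in house 1.
From clue 5, the cat owner must be in house 2.
That leaves fish as the pet for house 3.
So house 3 gets rugby for sport.
By clue 7, the violin player is in house 2.
The only instrument still possible for house 3 is oboe.
So: house 1 = rabbit/saxophone/golf, house 2 = cat/violin/cricket, house 3 = fish/oboe/rugby.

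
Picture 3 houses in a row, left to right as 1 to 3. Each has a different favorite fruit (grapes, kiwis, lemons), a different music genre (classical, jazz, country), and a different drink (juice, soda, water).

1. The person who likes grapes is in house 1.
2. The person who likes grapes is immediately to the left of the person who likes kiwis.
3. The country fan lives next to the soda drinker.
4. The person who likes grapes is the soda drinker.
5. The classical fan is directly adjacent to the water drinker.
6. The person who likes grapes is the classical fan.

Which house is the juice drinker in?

3

From clue 1, the person who likes grapes must be in house 1.
The person who likes kiwis is in house 2 (clue 2).
By clue 4, the soda drinker is in house 1.
By clue 6, the classical fan is in house 1.
House 3's favorite fruit must be lemons (nothing else left).
Clue 3: the country fan is in house 2.
Clue 5: the water drinker is in house 2.
So house 3 gets jazz for music genre.
That leaves juice as the drink for house 3.
So: house 1 = grapes/classical/soda, house 2 = kiwis/country/water, house 3 = lemons/jazz/juice.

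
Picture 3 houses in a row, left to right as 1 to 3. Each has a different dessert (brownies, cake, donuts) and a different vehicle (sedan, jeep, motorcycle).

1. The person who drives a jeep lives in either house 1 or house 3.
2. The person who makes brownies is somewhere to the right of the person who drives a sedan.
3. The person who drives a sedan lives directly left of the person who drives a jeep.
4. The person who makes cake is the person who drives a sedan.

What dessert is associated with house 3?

By clue 3, the person who drives a sedan is in house 2.
From clue 3, the person who drives a jeep must be in house 3.
The person who makes cake is in house 2 (clue 4).
So house 1 gets donuts for dessert.
House 3 dessert: only brownies fits.
The only vehicle still possible for house 1 is motorcycle.
So: house 1 = donuts/motorcycle, house 2 = cake/sedan, house 3 = brownies/jeep.

brownies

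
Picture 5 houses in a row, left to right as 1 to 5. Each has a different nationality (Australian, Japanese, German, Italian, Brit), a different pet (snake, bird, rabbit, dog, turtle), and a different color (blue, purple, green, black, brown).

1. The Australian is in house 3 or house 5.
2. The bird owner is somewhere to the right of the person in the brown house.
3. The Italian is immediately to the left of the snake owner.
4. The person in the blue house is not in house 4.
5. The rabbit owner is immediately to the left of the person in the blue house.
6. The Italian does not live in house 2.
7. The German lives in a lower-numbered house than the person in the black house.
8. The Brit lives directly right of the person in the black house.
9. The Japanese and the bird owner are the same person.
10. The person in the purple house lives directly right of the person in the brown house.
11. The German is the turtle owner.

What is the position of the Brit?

5

The Australian is narrowed to house 3 or 5; consider each.
Placing it in house 5 leads to a contradiction, so it's in house 3.
So house 3 gets dog for pet.
The Brit is narrowed to house 4 or 5; consider each.
Placing it in house 4 leads to a contradiction, so it's in house 5.
The person in the black house is in house 4 (clue 8).
House 5's pet must be snake (nothing else left).
By clue 3, the Italian is in house 4.
House 1 nationality: only German fits.
The only nationality still possible for house 2 is Japanese.
By clue 9, the bird owner is in house 2.
The turtle owner is in house 1 (clue 11).
That leaves rabbit as the pet for house 4.
By clue 2, the person in the brown house is in house 1.
By clue 5, the person in the blue house is in house 5.
From clue 10, the person in the purple house must be in house 2.
That leaves green as the color for house 3.
So: house 1 = German/turtle/brown, house 2 = Japanese/bird/purple, house 3 = Australian/dog/green, house 4 = Italian/rabbit/black, house 5 = Brit/snake/blue.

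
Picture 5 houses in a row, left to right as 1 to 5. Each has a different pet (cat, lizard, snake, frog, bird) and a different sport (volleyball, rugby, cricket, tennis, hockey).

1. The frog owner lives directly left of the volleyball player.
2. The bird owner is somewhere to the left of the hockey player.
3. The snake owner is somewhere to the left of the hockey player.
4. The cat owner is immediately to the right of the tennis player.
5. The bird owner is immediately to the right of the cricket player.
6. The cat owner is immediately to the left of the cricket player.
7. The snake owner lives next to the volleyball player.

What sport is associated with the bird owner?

Clue 6 places the cat owner in house 2.
The cricket player is in house 3 (clue 6).
So house 5 gets lizard for pet.
Clue 4: the tennis player is in house 1.
From clue 5, the bird owner must be in house 4.
From clue 2, the hockey player must be in house 5.
The frog owner is narrowed to house 1 or 3; consider each.
Placing it in house 3 leads to a contradiction, so it's in house 1.
The volleyball player is in house 2 (clue 1).
That leaves snake as the pet for house 3.
So house 4 gets rugby for sport.
So: house 1 = frog/tennis, house 2 = cat/volleyball, house 3 = snake/cricket, house 4 = bird/rugby, house 5 = lizard/hockey.

rugby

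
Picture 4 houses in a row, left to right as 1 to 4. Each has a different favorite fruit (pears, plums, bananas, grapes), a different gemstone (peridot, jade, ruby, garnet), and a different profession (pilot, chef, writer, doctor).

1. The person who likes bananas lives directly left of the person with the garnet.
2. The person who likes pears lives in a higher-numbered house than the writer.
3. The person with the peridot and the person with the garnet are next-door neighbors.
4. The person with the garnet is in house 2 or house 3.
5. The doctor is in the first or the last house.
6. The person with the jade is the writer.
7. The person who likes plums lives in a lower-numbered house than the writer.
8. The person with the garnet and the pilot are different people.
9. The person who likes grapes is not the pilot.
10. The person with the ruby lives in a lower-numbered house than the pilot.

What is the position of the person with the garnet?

3

The only gemstone still possible for house 4 is peridot.
Clue 3: the person with the garnet is in house 3.
That leaves ruby as the gemstone for house 1.
That leaves jade as the gemstone for house 2.
From clue 1, the person who likes bananas must be in house 2.
Clue 6 places the writer in house 2.
Clue 7: the person who likes plums is in house 1.
House 3 profession: only chef fits.
Clue 9: the person who likes grapes is in house 3.
That leaves pears as the favorite fruit for house 4.
The only profession still possible for house 1 is doctor.
House 4 profession: only pilot fits.
So: house 1 = plums/ruby/doctor, house 2 = bananas/jade/writer, house 3 = grapes/garnet/chef, house 4 = pears/peridot/pilot.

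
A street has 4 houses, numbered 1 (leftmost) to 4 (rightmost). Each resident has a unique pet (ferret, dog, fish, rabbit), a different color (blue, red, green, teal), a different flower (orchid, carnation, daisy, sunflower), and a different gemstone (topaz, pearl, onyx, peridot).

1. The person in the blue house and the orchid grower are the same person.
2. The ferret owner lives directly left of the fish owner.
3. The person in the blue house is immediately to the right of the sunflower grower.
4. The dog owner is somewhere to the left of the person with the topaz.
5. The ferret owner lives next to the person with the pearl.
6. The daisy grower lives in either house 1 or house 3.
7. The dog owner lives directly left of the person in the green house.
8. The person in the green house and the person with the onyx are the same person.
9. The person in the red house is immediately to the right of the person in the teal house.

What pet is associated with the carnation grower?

House 1 color: only teal fits.
The person in the red house is in house 2 (clue 9).
The dog owner is narrowed to house 2 or 3; consider each.
Placing it in house 3 leads to a contradiction, so it's in house 2.
Clue 7: the person in the green house is in house 3.
By clue 8, the person with the onyx is in house 3.
So house 4 gets blue for color.
Clue 1: the orchid grower is in house 4.
Clue 2 places the ferret owner in house 3.
Clue 2 places the fish owner in house 4.
From clue 3, the sunflower grower must be in house 3.
House 1's pet must be rabbit (nothing else left).
That leaves carnation as the flower for house 2.
House 1 gemstone: only peridot fits.
The only gemstone still possible for house 2 is pearl.
House 4's gemstone must be topaz (nothing else left).
The only flower still possible for house 1 is daisy.
So: house 1 = rabbit/teal/daisy/peridot, house 2 = dog/red/carnation/pearl, house 3 = ferret/green/sunflower/onyx, house 4 = fish/blue/orchid/topaz.

dog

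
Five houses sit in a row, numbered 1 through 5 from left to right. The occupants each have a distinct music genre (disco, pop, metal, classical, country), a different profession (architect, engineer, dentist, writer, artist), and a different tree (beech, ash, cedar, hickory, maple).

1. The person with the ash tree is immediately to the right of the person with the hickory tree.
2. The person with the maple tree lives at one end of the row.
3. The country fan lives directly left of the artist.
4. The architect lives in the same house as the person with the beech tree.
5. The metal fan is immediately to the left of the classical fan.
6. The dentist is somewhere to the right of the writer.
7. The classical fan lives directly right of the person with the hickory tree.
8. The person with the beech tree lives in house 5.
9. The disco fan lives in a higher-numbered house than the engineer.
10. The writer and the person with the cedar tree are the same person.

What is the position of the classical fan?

4

By clue 8, the person with the beech tree is in house 5.
House 1's tree must be maple (nothing else left).
By clue 4, the architect is in house 5.
That leaves engineer as the profession for house 1.
That leaves ash as the tree for house 4.
The person with the hickory tree is in house 3 (clue 1).
The classical fan is in house 4 (clue 7).
House 2 tree: only cedar fits.
Clue 5: the metal fan is in house 3.
The writer is in house 2 (clue 10).
The country fan is in house 2 (clue 3).
Clue 3: the artist is in house 3.
So house 1 gets pop for music genre.
That leaves disco as the music genre for house 5.
That leaves dentist as the profession for house 4.
So: house 1 = pop/engineer/maple, house 2 = country/writer/cedar, house 3 = metal/artist/hickory, house 4 = classical/dentist/ash, house 5 = disco/architect/beech.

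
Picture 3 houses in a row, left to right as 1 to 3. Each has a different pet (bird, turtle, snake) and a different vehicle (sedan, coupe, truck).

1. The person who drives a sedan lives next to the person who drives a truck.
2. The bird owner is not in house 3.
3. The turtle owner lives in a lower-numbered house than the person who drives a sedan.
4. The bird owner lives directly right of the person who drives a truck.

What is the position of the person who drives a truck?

From clue 4, the bird owner must be in house 2.
From clue 4, the person who drives a truck must be in house 1.
House 1 pet: only turtle fits.
That leaves snake as the pet for house 3.
By clue 1, the person who drives a sedan is in house 2.
That leaves coupe as the vehicle for house 3.
So: house 1 = turtle/truck, house 2 = bird/sedan, house 3 = snake/coupe.

1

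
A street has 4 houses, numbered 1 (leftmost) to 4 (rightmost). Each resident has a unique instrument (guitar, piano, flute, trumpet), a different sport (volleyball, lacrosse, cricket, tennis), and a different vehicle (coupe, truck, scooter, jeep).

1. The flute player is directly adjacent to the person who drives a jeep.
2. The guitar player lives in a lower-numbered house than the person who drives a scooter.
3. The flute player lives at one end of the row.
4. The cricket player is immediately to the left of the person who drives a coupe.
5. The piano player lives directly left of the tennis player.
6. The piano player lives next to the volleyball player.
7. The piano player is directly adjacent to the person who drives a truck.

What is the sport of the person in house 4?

lacrosse

The only vehicle still possible for house 1 is truck.
The piano player is in house 2 (clue 7).
From clue 5, the tennis player must be in house 3.
That leaves lacrosse as the sport for house 4.
So house 1 gets volleyball for sport.
House 2's sport must be cricket (nothing else left).
That leaves scooter as the vehicle for house 4.
Clue 4: the person who drives a coupe is in house 3.
House 2's vehicle must be jeep (nothing else left).
The flute player is in house 1 (clue 1).
The only instrument still possible for house 4 is trumpet.
The only instrument still possible for house 3 is guitar.
So: house 1 = flute/volleyball/truck, house 2 = piano/cricket/jeep, house 3 = guitar/tennis/coupe, house 4 = trumpet/lacrosse/scooter.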